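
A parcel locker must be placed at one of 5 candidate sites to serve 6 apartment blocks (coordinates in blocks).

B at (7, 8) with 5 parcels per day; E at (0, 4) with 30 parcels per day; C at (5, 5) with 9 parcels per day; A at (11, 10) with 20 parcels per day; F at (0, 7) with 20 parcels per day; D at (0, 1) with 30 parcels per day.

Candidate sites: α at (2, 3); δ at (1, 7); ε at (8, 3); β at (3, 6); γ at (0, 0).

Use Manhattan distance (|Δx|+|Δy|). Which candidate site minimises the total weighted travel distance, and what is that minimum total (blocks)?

δ, total 699 blocks

Total weighted distance at each candidate:
  α (2, 3): total = 745
  δ (1, 7): total = 699
  ε (8, 3): total = 1085
  β (3, 6): total = 767
  γ (0, 0): total = 875
Minimum is at δ with total 699 blocks.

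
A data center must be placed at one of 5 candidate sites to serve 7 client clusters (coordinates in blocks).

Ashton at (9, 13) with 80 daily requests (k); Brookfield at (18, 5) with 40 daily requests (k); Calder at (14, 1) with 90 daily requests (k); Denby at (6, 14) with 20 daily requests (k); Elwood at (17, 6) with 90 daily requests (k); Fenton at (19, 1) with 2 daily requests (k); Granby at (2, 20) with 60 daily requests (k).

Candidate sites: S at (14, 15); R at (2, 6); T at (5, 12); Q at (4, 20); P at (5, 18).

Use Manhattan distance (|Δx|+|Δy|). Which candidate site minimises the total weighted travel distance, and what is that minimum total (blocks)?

Total weighted distance at each candidate:
  S (14, 15): total = 4698
  R (2, 6): total = 5804
  T (5, 12): total = 5390
  Q (4, 20): total = 7508
  P (5, 18): total = 6722
Minimum is at S with total 4698 blocks.

S, total 4698 blocks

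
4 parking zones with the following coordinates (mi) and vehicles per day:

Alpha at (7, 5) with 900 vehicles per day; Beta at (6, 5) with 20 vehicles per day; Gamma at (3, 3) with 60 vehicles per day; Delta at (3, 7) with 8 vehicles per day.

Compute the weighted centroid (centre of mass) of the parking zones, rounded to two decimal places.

The minimiser of Σwᵢ‖p−pᵢ‖² is the weighted centroid p* = (Σwᵢpᵢ)/(Σwᵢ).
Σwᵢ = 988.
Σwᵢxᵢ = 900·7 + 20·6 + 60·3 + 8·3 = 6624.
Σwᵢyᵢ = 900·5 + 20·5 + 60·3 + 8·7 = 4836.
x* = 6624/988 = 6.70, y* = 4836/988 = 4.89.

(6.70, 4.89)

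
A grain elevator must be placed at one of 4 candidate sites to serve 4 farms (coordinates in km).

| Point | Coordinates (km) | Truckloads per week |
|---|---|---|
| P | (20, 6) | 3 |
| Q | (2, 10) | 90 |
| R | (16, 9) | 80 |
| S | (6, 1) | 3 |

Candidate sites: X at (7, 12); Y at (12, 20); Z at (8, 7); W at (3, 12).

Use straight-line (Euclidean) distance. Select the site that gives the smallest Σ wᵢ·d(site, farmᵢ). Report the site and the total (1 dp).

Total weighted distance at each candidate:
  X (7, 12): total = 1319.7
  Y (12, 20): total = 2317.3
  Z (8, 7): total = 1318.5
  W (3, 12): total = 1356.9
Minimum is at Z with total 1318.5 km.

Z, total 1318.5 km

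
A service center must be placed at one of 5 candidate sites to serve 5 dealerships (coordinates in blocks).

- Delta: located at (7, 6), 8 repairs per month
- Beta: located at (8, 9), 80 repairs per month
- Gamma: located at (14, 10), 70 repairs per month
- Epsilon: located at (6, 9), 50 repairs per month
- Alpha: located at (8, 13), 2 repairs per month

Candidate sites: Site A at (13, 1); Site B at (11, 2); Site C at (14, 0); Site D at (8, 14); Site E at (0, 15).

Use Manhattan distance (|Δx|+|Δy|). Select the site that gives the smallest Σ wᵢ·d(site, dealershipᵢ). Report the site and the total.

Total weighted distance at each candidate:
  Site A (13, 1): total = 2612
  Site B (11, 2): total = 2262
  Site C (14, 0): total = 2892
  Site D (8, 14): total = 1524
  Site E (0, 15): total = 3198
Minimum is at Site D with total 1524 blocks.

Site D, total 1524 blocks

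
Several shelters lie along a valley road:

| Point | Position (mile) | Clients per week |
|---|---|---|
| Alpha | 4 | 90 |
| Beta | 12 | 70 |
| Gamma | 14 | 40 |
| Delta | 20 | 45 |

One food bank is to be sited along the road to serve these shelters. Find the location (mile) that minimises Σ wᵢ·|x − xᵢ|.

For a sum of weighted absolute distances on a line, the optimum is the weighted median (not the mean). Total weight W = 245; half-weight = 122.5.
Sort by position and accumulate weight:
  mile 4 (Alpha, w=90) → cum 90
  mile 12 (Beta, w=70) → cum 160  ≥ 122.5 → median here
  mile 14 (Gamma, w=40) → cum 200
  mile 20 (Delta, w=45) → cum 245
Optimal location: mile 12.

x = 12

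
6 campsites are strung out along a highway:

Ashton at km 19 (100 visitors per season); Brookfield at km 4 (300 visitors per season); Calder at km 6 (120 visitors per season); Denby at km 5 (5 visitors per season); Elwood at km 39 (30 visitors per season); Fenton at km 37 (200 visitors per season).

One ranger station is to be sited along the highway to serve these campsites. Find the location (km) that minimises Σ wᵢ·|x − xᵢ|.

x = 6

For a sum of weighted absolute distances on a line, the optimum is the weighted median (not the mean). Total weight W = 755; half-weight = 377.5.
Sort by position and accumulate weight:
  km 4 (Brookfield, w=300) → cum 300
  km 5 (Denby, w=5) → cum 305
  km 6 (Calder, w=120) → cum 425  ≥ 377.5 → median here
  km 19 (Ashton, w=100) → cum 525
  km 37 (Fenton, w=200) → cum 725
  km 39 (Elwood, w=30) → cum 755
Optimal location: km 6.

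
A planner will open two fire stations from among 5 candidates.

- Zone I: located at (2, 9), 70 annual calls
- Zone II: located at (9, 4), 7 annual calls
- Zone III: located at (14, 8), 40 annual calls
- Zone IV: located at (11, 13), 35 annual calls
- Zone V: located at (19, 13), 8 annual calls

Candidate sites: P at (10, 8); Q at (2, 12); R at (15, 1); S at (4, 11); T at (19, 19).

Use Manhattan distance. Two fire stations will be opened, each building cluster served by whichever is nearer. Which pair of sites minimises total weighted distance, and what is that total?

Evaluate every pair (each demand assigned to the nearer of the two):
  {P, Q}: total = 727
  {P, S}: total = 797
  {Q, R}: total = 1071
  {P, T}: total = 1083
  {R, S}: total = 1106
  {P, R}: total = 1147
  {S, T}: total = 1247
  {Q, S}: total = 1265
  {Q, T}: total = 1353
  {R, T}: total = 2391
Best pair: {P, Q} with total 727.

{P, Q}, total 727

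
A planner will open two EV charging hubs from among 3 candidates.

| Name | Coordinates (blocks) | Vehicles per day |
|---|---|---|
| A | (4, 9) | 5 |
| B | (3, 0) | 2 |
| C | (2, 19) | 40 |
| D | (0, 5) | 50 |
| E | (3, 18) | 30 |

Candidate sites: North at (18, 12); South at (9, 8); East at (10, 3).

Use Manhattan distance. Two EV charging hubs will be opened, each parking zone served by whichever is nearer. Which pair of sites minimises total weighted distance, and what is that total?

{South, East}, total 1850

Evaluate every pair (each demand assigned to the nearer of the two):
  {South, East}: total = 1850
  {North, South}: total = 1858
  {North, East}: total = 2230
Best pair: {South, East} with total 1850.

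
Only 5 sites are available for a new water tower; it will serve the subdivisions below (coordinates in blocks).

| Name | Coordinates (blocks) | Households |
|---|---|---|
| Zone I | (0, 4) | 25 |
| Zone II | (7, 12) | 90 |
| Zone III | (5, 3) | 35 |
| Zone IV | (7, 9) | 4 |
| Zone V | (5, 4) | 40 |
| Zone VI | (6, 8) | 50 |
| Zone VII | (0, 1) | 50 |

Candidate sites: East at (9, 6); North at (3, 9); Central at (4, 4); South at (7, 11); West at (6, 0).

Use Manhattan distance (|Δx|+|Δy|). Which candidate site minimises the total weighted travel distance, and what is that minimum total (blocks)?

Central, total 1882 blocks

Total weighted distance at each candidate:
  East (9, 6): total = 2450
  North (3, 9): total = 2156
  Central (4, 4): total = 1882
  South (7, 11): total = 2208
  West (6, 0): total = 2550
Minimum is at Central with total 1882 blocks.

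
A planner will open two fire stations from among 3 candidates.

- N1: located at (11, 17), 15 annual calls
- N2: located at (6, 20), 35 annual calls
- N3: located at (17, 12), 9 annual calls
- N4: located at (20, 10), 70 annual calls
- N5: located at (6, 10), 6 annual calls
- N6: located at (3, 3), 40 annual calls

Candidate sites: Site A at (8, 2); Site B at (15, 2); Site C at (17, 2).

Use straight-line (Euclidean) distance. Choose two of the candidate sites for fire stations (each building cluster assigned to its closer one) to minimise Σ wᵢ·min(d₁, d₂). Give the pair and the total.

{Site A, Site C}, total 1804.9

Evaluate every pair (each demand assigned to the nearer of the two):
  {Site A, Site C}: total = 1804.9
  {Site A, Site B}: total = 1868.9
  {Site B, Site C}: total = 2179.2
Best pair: {Site A, Site C} with total 1804.9.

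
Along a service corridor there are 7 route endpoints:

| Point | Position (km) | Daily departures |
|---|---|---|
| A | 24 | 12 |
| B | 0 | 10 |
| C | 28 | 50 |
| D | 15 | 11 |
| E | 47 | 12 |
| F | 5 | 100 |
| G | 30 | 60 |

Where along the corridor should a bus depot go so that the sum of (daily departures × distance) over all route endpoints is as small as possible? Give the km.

For a sum of weighted absolute distances on a line, the optimum is the weighted median (not the mean). Total weight W = 255; half-weight = 127.5.
Sort by position and accumulate weight:
  km 0 (B, w=10) → cum 10
  km 5 (F, w=100) → cum 110
  km 15 (D, w=11) → cum 121
  km 24 (A, w=12) → cum 133  ≥ 127.5 → median here
  km 28 (C, w=50) → cum 183
  km 30 (G, w=60) → cum 243
  km 47 (E, w=12) → cum 255
Optimal location: km 24.

x = 24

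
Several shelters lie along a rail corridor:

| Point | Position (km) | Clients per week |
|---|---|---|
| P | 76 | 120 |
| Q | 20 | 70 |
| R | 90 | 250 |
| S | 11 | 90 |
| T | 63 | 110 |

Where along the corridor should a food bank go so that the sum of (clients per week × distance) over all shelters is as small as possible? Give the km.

x = 76

For a sum of weighted absolute distances on a line, the optimum is the weighted median (not the mean). Total weight W = 640; half-weight = 320.
Sort by position and accumulate weight:
  km 11 (S, w=90) → cum 90
  km 20 (Q, w=70) → cum 160
  km 63 (T, w=110) → cum 270
  km 76 (P, w=120) → cum 390  ≥ 320 → median here
  km 90 (R, w=250) → cum 640
Optimal location: km 76.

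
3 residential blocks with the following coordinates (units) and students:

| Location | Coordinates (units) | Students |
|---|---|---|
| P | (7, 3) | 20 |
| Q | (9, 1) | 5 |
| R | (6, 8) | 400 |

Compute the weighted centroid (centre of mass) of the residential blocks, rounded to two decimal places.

The minimiser of Σwᵢ‖p−pᵢ‖² is the weighted centroid p* = (Σwᵢpᵢ)/(Σwᵢ).
Σwᵢ = 425.
Σwᵢxᵢ = 20·7 + 5·9 + 400·6 = 2585.
Σwᵢyᵢ = 20·3 + 5·1 + 400·8 = 3265.
x* = 2585/425 = 6.08, y* = 3265/425 = 7.68.

(6.08, 7.68)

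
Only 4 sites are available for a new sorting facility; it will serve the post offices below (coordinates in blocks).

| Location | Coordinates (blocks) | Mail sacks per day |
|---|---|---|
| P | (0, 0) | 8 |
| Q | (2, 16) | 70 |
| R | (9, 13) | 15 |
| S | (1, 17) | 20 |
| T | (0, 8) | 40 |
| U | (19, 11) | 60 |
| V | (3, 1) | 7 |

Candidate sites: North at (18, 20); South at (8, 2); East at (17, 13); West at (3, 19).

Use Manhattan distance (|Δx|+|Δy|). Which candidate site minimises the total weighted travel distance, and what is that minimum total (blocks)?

West, total 2842 blocks

Total weighted distance at each candidate:
  North (18, 20): total = 4382
  South (8, 2): total = 3902
  East (17, 13): total = 3322
  West (3, 19): total = 2842
Minimum is at West with total 2842 blocks.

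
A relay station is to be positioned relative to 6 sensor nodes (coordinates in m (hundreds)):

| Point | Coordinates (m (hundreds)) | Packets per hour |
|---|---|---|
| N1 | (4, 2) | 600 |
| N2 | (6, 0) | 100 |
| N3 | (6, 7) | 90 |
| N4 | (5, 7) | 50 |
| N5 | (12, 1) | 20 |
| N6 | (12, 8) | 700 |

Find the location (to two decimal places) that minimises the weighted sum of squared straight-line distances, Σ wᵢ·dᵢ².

The minimiser of Σwᵢ‖p−pᵢ‖² is the weighted centroid p* = (Σwᵢpᵢ)/(Σwᵢ).
Σwᵢ = 1560.
Σwᵢxᵢ = 600·4 + 100·6 + 90·6 + 50·5 + 20·12 + 700·12 = 12430.
Σwᵢyᵢ = 600·2 + 100·0 + 90·7 + 50·7 + 20·1 + 700·8 = 7800.
x* = 12430/1560 = 7.97, y* = 7800/1560 = 5.00.

(7.97, 5.00)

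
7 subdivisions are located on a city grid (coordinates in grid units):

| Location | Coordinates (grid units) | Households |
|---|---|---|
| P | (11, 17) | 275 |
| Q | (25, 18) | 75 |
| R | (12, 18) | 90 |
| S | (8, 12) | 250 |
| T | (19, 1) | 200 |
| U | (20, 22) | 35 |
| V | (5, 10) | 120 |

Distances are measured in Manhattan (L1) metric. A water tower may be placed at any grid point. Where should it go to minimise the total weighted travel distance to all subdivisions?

Manhattan distance separates: Σwᵢ(|x−xᵢ|+|y−yᵢ|) = Σwᵢ|x−xᵢ| + Σwᵢ|y−yᵢ|, so x and y are optimised independently as 1-D weighted medians.
Total weight W = 1045; half = 522.5.
x-coordinate, sorted with cumulative weight:
  x=5 (V, w=120) cum 120
  x=8 (S, w=250) cum 370
  x=11 (P, w=275) cum 645  ← median
  x=12 (R, w=90) cum 735
  x=19 (T, w=200) cum 935
  x=20 (U, w=35) cum 970
  x=25 (Q, w=75) cum 1045
⇒ x* = 11
y-coordinate, sorted with cumulative weight:
  y=1 (T, w=200) cum 200
  y=10 (V, w=120) cum 320
  y=12 (S, w=250) cum 570  ← median
  y=17 (P, w=275) cum 845
  y=18 (Q, w=75) cum 920
  y=18 (R, w=90) cum 1010
  y=22 (U, w=35) cum 1045
⇒ y* = 12

(11, 12)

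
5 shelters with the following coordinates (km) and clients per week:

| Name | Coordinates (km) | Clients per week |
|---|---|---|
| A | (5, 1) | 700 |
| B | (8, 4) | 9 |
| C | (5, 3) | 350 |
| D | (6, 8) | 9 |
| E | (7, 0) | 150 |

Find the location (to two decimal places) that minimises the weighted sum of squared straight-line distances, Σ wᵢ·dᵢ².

(5.28, 1.53)

The minimiser of Σwᵢ‖p−pᵢ‖² is the weighted centroid p* = (Σwᵢpᵢ)/(Σwᵢ).
Σwᵢ = 1218.
Σwᵢxᵢ = 700·5 + 9·8 + 350·5 + 9·6 + 150·7 = 6426.
Σwᵢyᵢ = 700·1 + 9·4 + 350·3 + 9·8 + 150·0 = 1858.
x* = 6426/1218 = 5.28, y* = 1858/1218 = 1.53.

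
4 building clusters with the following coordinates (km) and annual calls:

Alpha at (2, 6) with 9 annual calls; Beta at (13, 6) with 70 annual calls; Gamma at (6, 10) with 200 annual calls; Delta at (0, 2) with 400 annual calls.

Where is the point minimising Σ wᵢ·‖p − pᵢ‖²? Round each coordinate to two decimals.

(3.13, 4.82)

The minimiser of Σwᵢ‖p−pᵢ‖² is the weighted centroid p* = (Σwᵢpᵢ)/(Σwᵢ).
Σwᵢ = 679.
Σwᵢxᵢ = 9·2 + 70·13 + 200·6 + 400·0 = 2128.
Σwᵢyᵢ = 9·6 + 70·6 + 200·10 + 400·2 = 3274.
x* = 2128/679 = 3.13, y* = 3274/679 = 4.82.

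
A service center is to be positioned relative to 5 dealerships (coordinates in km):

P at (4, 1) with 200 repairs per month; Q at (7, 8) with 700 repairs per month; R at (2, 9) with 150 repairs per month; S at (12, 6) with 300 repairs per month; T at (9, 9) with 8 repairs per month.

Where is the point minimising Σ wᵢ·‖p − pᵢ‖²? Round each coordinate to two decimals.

The minimiser of Σwᵢ‖p−pᵢ‖² is the weighted centroid p* = (Σwᵢpᵢ)/(Σwᵢ).
Σwᵢ = 1358.
Σwᵢxᵢ = 200·4 + 700·7 + 150·2 + 300·12 + 8·9 = 9672.
Σwᵢyᵢ = 200·1 + 700·8 + 150·9 + 300·6 + 8·9 = 9022.
x* = 9672/1358 = 7.12, y* = 9022/1358 = 6.64.

(7.12, 6.64)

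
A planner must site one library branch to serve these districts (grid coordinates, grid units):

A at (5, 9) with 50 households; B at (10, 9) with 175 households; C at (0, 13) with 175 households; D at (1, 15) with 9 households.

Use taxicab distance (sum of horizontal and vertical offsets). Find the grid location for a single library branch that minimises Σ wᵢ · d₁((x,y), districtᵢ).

Manhattan distance separates: Σwᵢ(|x−xᵢ|+|y−yᵢ|) = Σwᵢ|x−xᵢ| + Σwᵢ|y−yᵢ|, so x and y are optimised independently as 1-D weighted medians.
Total weight W = 409; half = 204.5.
x-coordinate, sorted with cumulative weight:
  x=0 (C, w=175) cum 175
  x=1 (D, w=9) cum 184
  x=5 (A, w=50) cum 234  ← median
  x=10 (B, w=175) cum 409
⇒ x* = 5
y-coordinate, sorted with cumulative weight:
  y=9 (A, w=50) cum 50
  y=9 (B, w=175) cum 225  ← median
  y=13 (C, w=175) cum 400
  y=15 (D, w=9) cum 409
⇒ y* = 9

(5, 9)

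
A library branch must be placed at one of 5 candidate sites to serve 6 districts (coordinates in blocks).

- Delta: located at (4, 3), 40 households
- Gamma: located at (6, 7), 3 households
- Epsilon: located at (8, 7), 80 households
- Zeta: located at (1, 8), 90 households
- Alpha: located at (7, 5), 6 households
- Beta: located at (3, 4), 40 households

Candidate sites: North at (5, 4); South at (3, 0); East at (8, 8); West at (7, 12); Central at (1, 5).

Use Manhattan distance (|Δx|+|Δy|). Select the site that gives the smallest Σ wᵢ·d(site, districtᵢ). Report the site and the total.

Central, total 1367 blocks

Total weighted distance at each candidate:
  North (5, 4): total = 1390
  South (3, 0): total = 2264
  East (8, 8): total = 1463
  West (7, 12): total = 2400
  Central (1, 5): total = 1367
Minimum is at Central with total 1367 blocks.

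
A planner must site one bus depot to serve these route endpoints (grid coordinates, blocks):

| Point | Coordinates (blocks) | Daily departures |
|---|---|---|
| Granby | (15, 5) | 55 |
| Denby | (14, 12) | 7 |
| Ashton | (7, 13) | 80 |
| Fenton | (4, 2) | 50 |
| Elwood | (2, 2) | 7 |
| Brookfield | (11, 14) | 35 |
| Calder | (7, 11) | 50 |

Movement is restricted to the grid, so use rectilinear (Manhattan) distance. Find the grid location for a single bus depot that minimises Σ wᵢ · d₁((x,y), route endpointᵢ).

(7, 11)

Manhattan distance separates: Σwᵢ(|x−xᵢ|+|y−yᵢ|) = Σwᵢ|x−xᵢ| + Σwᵢ|y−yᵢ|, so x and y are optimised independently as 1-D weighted medians.
Total weight W = 284; half = 142.
x-coordinate, sorted with cumulative weight:
  x=2 (Elwood, w=7) cum 7
  x=4 (Fenton, w=50) cum 57
  x=7 (Ashton, w=80) cum 137
  x=7 (Calder, w=50) cum 187  ← median
  x=11 (Brookfield, w=35) cum 222
  x=14 (Denby, w=7) cum 229
  x=15 (Granby, w=55) cum 284
⇒ x* = 7
y-coordinate, sorted with cumulative weight:
  y=2 (Fenton, w=50) cum 50
  y=2 (Elwood, w=7) cum 57
  y=5 (Granby, w=55) cum 112
  y=11 (Calder, w=50) cum 162  ← median
  y=12 (Denby, w=7) cum 169
  y=13 (Ashton, w=80) cum 249
  y=14 (Brookfield, w=35) cum 284
⇒ y* = 11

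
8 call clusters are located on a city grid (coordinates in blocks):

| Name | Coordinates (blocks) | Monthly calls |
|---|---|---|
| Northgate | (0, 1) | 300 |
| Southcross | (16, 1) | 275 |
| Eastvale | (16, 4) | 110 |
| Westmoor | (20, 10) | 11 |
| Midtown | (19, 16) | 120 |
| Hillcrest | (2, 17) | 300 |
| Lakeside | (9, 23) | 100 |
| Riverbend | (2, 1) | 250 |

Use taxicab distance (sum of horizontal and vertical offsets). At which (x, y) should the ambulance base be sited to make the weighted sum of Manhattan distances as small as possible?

Manhattan distance separates: Σwᵢ(|x−xᵢ|+|y−yᵢ|) = Σwᵢ|x−xᵢ| + Σwᵢ|y−yᵢ|, so x and y are optimised independently as 1-D weighted medians.
Total weight W = 1466; half = 733.
x-coordinate, sorted with cumulative weight:
  x=0 (Northgate, w=300) cum 300
  x=2 (Hillcrest, w=300) cum 600
  x=2 (Riverbend, w=250) cum 850  ← median
  x=9 (Lakeside, w=100) cum 950
  x=16 (Southcross, w=275) cum 1225
  x=16 (Eastvale, w=110) cum 1335
  x=19 (Midtown, w=120) cum 1455
  x=20 (Westmoor, w=11) cum 1466
⇒ x* = 2
y-coordinate, sorted with cumulative weight:
  y=1 (Northgate, w=300) cum 300
  y=1 (Southcross, w=275) cum 575
  y=1 (Riverbend, w=250) cum 825  ← median
  y=4 (Eastvale, w=110) cum 935
  y=10 (Westmoor, w=11) cum 946
  y=16 (Midtown, w=120) cum 1066
  y=17 (Hillcrest, w=300) cum 1366
  y=23 (Lakeside, w=100) cum 1466
⇒ y* = 1

(2, 1)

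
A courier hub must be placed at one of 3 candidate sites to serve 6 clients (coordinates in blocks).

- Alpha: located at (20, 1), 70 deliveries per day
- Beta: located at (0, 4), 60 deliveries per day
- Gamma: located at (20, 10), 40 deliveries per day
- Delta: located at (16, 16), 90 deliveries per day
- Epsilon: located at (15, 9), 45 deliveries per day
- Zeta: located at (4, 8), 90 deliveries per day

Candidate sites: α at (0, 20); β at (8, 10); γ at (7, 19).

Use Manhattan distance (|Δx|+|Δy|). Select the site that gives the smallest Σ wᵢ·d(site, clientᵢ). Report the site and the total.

β, total 4950 blocks

Total weighted distance at each candidate:
  α (0, 20): total = 9300
  β (8, 10): total = 4950
  γ (7, 19): total = 7520
Minimum is at β with total 4950 blocks.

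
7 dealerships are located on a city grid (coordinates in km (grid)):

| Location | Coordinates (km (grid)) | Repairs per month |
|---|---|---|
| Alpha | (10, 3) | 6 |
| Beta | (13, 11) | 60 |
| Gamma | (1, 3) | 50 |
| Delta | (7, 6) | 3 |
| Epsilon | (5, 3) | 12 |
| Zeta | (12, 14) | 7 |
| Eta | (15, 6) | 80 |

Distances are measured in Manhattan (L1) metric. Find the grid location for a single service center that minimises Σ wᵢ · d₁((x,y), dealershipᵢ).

(13, 6)

Manhattan distance separates: Σwᵢ(|x−xᵢ|+|y−yᵢ|) = Σwᵢ|x−xᵢ| + Σwᵢ|y−yᵢ|, so x and y are optimised independently as 1-D weighted medians.
Total weight W = 218; half = 109.
x-coordinate, sorted with cumulative weight:
  x=1 (Gamma, w=50) cum 50
  x=5 (Epsilon, w=12) cum 62
  x=7 (Delta, w=3) cum 65
  x=10 (Alpha, w=6) cum 71
  x=12 (Zeta, w=7) cum 78
  x=13 (Beta, w=60) cum 138  ← median
  x=15 (Eta, w=80) cum 218
⇒ x* = 13
y-coordinate, sorted with cumulative weight:
  y=3 (Alpha, w=6) cum 6
  y=3 (Gamma, w=50) cum 56
  y=3 (Epsilon, w=12) cum 68
  y=6 (Delta, w=3) cum 71
  y=6 (Eta, w=80) cum 151  ← median
  y=11 (Beta, w=60) cum 211
  y=14 (Zeta, w=7) cum 218
⇒ y* = 6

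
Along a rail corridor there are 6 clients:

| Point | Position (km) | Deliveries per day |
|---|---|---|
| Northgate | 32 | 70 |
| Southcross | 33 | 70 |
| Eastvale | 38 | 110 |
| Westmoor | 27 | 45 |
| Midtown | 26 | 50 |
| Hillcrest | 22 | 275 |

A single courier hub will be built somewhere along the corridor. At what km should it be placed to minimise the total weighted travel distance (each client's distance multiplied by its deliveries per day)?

For a sum of weighted absolute distances on a line, the optimum is the weighted median (not the mean). Total weight W = 620; half-weight = 310.
Sort by position and accumulate weight:
  km 22 (Hillcrest, w=275) → cum 275
  km 26 (Midtown, w=50) → cum 325  ≥ 310 → median here
  km 27 (Westmoor, w=45) → cum 370
  km 32 (Northgate, w=70) → cum 440
  km 33 (Southcross, w=70) → cum 510
  km 38 (Eastvale, w=110) → cum 620
Optimal location: km 26.

x = 26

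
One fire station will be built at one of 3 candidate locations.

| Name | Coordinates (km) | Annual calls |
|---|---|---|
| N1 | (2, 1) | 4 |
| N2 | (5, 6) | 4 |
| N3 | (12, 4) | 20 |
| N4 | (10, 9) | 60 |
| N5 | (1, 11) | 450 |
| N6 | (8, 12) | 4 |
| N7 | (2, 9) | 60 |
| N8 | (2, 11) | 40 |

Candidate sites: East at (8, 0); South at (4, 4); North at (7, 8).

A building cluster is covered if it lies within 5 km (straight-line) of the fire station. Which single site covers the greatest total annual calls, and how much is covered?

Coverage radius r = 5 km; a point is covered iff (Δx)²+(Δy)² ≤ 5² = 25.
  East (8, 0): covers {none} → 0
  South (4, 4): covers {N1, N2} → 8
  North (7, 8): covers {N2, N4, N6} → 68
Maximum coverage at North: 68 annual calls.

North, covering 68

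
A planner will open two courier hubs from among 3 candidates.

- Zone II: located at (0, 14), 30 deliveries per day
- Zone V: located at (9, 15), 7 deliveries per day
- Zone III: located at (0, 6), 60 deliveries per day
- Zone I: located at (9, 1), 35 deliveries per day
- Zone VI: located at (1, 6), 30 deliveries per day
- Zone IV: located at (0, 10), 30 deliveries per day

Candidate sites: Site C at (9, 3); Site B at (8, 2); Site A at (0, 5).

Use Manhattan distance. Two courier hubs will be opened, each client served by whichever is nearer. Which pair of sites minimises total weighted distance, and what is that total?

Evaluate every pair (each demand assigned to the nearer of the two):
  {Site C, Site A}: total = 694
  {Site B, Site A}: total = 708
  {Site C, Site B}: total = 2284
Best pair: {Site C, Site A} with total 694.

{Site C, Site A}, total 694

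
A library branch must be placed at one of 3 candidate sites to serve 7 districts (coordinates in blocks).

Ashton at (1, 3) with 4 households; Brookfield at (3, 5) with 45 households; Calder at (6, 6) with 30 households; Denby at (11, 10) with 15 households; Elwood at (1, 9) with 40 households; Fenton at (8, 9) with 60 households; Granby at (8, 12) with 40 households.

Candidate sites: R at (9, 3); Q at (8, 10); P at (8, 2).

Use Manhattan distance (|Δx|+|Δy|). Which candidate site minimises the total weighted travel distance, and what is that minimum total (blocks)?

Q, total 1191 blocks

Total weighted distance at each candidate:
  R (9, 3): total = 2087
  Q (8, 10): total = 1191
  P (8, 2): total = 2117
Minimum is at Q with total 1191 blocks.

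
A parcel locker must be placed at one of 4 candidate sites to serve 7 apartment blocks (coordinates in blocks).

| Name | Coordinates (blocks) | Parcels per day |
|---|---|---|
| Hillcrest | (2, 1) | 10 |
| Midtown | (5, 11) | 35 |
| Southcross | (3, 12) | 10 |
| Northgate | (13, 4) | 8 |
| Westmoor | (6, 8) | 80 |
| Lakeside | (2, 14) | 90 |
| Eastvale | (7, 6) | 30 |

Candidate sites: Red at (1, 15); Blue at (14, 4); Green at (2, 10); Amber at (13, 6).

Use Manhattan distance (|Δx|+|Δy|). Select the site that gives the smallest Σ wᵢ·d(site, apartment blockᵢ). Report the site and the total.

Total weighted distance at each candidate:
  Red (1, 15): total = 2254
  Blue (14, 4): total = 4118
  Green (2, 10): total = 1506
  Amber (13, 6): total = 3401
Minimum is at Green with total 1506 blocks.

Green, total 1506 blocks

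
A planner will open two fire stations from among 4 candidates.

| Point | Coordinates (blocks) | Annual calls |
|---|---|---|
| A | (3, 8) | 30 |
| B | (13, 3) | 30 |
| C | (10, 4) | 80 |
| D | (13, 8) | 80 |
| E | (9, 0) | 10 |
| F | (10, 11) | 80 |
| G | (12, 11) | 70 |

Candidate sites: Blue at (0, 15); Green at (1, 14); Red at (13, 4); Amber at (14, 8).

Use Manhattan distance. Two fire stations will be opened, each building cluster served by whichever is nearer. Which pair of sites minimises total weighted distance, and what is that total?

Evaluate every pair (each demand assigned to the nearer of the two):
  {Red, Amber}: total = 1670
  {Green, Amber}: total = 2180
  {Blue, Amber}: total = 2240
  {Green, Red}: total = 2270
  {Blue, Red}: total = 2330
  {Blue, Green}: total = 6050
Best pair: {Red, Amber} with total 1670.

{Red, Amber}, total 1670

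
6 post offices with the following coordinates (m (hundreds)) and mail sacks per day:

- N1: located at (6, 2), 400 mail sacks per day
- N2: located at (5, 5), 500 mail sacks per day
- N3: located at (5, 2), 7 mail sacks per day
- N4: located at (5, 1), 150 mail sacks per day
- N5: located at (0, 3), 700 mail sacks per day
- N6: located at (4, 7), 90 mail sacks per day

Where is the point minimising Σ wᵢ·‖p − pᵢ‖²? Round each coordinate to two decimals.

The minimiser of Σwᵢ‖p−pᵢ‖² is the weighted centroid p* = (Σwᵢpᵢ)/(Σwᵢ).
Σwᵢ = 1847.
Σwᵢxᵢ = 400·6 + 500·5 + 7·5 + 150·5 + 700·0 + 90·4 = 6045.
Σwᵢyᵢ = 400·2 + 500·5 + 7·2 + 150·1 + 700·3 + 90·7 = 6194.
x* = 6045/1847 = 3.27, y* = 6194/1847 = 3.35.

(3.27, 3.35)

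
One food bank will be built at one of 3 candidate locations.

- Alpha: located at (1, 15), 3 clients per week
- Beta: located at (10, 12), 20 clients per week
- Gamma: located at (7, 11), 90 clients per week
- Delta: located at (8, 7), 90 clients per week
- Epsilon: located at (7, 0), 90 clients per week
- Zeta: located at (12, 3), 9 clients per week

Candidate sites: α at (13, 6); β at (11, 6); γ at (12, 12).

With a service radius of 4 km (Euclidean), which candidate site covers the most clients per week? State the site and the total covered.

Coverage radius r = 4 km; a point is covered iff (Δx)²+(Δy)² ≤ 4² = 16.
  α (13, 6): covers {Zeta} → 9
  β (11, 6): covers {Delta, Zeta} → 99
  γ (12, 12): covers {Beta} → 20
Maximum coverage at β: 99 clients per week.

β, covering 99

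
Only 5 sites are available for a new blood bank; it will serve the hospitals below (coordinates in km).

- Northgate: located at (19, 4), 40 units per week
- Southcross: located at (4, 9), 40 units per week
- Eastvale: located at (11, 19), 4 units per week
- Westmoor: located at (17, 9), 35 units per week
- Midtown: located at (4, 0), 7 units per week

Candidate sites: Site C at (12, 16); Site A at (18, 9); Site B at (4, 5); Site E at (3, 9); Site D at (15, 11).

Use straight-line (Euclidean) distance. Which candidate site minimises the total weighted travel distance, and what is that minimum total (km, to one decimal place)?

Total weighted distance at each candidate:
  Site C (12, 16): total = 1419.9
  Site A (18, 9): total = 964.3
  Site B (4, 5): total = 1335.0
  Site E (3, 9): total = 1315.1
  Site D (15, 11): total = 1013.4
Minimum is at Site A with total 964.3 km.

Site A, total 964.3 km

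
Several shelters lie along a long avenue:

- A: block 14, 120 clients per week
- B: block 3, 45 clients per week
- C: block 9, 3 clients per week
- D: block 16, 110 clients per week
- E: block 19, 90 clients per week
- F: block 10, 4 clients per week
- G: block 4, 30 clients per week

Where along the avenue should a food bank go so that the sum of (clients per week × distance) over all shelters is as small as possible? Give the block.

x = 14

For a sum of weighted absolute distances on a line, the optimum is the weighted median (not the mean). Total weight W = 402; half-weight = 201.
Sort by position and accumulate weight:
  block 3 (B, w=45) → cum 45
  block 4 (G, w=30) → cum 75
  block 9 (C, w=3) → cum 78
  block 10 (F, w=4) → cum 82
  block 14 (A, w=120) → cum 202  ≥ 201 → median here
  block 16 (D, w=110) → cum 312
  block 19 (E, w=90) → cum 402
Optimal location: block 14.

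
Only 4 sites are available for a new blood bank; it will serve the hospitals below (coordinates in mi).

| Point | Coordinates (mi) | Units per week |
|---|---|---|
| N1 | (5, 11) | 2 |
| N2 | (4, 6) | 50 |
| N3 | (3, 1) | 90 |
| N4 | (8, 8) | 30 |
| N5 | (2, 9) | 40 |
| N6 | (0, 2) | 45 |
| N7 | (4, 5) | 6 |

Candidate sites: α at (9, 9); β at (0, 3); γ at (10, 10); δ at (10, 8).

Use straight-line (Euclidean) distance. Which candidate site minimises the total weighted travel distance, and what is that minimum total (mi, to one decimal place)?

β, total 1201.2 mi

Total weighted distance at each candidate:
  α (9, 9): total = 2074.4
  β (0, 3): total = 1201.2
  γ (10, 10): total = 2427.4
  δ (10, 8): total = 2166.4
Minimum is at β with total 1201.2 mi.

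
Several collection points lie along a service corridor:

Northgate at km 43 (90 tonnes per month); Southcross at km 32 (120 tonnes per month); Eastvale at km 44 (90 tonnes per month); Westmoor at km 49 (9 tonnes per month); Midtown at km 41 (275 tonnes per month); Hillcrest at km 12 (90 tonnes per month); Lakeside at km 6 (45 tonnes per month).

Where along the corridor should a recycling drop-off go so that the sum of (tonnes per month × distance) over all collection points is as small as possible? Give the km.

For a sum of weighted absolute distances on a line, the optimum is the weighted median (not the mean). Total weight W = 719; half-weight = 359.5.
Sort by position and accumulate weight:
  km 6 (Lakeside, w=45) → cum 45
  km 12 (Hillcrest, w=90) → cum 135
  km 32 (Southcross, w=120) → cum 255
  km 41 (Midtown, w=275) → cum 530  ≥ 359.5 → median here
  km 43 (Northgate, w=90) → cum 620
  km 44 (Eastvale, w=90) → cum 710
  km 49 (Westmoor, w=9) → cum 719
Optimal location: km 41.

x = 41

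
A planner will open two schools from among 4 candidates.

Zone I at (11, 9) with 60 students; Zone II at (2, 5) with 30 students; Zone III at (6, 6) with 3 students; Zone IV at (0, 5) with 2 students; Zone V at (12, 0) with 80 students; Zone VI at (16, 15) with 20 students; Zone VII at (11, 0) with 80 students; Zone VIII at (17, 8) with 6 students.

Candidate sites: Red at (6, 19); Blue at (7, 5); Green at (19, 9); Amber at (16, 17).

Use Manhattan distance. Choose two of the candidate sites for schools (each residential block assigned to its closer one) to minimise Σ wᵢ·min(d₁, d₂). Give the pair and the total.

{Blue, Amber}, total 2270

Evaluate every pair (each demand assigned to the nearer of the two):
  {Blue, Amber}: total = 2270
  {Blue, Green}: total = 2368
  {Red, Blue}: total = 2528
  {Green, Amber}: total = 3902
  {Red, Green}: total = 3937
  {Red, Amber}: total = 4939
Best pair: {Blue, Amber} with total 2270.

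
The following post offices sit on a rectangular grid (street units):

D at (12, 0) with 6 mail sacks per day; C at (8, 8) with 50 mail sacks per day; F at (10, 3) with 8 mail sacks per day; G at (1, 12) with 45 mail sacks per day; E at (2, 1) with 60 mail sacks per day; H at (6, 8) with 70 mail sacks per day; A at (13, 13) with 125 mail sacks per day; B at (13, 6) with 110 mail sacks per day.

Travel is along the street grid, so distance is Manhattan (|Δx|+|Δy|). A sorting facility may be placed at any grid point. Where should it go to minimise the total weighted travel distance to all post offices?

Manhattan distance separates: Σwᵢ(|x−xᵢ|+|y−yᵢ|) = Σwᵢ|x−xᵢ| + Σwᵢ|y−yᵢ|, so x and y are optimised independently as 1-D weighted medians.
Total weight W = 474; half = 237.
x-coordinate, sorted with cumulative weight:
  x=1 (G, w=45) cum 45
  x=2 (E, w=60) cum 105
  x=6 (H, w=70) cum 175
  x=8 (C, w=50) cum 225
  x=10 (F, w=8) cum 233
  x=12 (D, w=6) cum 239  ← median
  x=13 (A, w=125) cum 364
  x=13 (B, w=110) cum 474
⇒ x* = 12
y-coordinate, sorted with cumulative weight:
  y=0 (D, w=6) cum 6
  y=1 (E, w=60) cum 66
  y=3 (F, w=8) cum 74
  y=6 (B, w=110) cum 184
  y=8 (C, w=50) cum 234
  y=8 (H, w=70) cum 304  ← median
  y=12 (G, w=45) cum 349
  y=13 (A, w=125) cum 474
⇒ y* = 8

(12, 8)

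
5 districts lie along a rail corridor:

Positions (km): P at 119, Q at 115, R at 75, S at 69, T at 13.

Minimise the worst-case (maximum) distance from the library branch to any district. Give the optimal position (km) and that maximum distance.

location 66, max distance 53

The 1-center on a line is the midpoint of the two extreme points: leftmost at 13, rightmost at 119.
Optimal location = (13 + 119)/2 = 66; maximum distance = (119 − 13)/2 = 53.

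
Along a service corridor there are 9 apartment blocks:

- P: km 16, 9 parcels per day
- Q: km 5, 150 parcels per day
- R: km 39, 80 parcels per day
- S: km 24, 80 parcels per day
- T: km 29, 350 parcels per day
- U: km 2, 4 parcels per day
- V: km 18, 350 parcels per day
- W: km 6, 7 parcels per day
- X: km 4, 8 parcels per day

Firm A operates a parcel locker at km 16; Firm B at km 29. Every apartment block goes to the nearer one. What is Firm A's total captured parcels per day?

The indifferent point is the midpoint (16+29)/2 = 22.5; apartment blocks left of it (closer to Firm A at 16) go to Firm A, those right go to Firm B.
  U at 2 (w=4) → Firm A
  X at 4 (w=8) → Firm A
  Q at 5 (w=150) → Firm A
  W at 6 (w=7) → Firm A
  P at 16 (w=9) → Firm A
  V at 18 (w=350) → Firm A
  S at 24 (w=80) → Firm B
  T at 29 (w=350) → Firm B
  R at 39 (w=80) → Firm B
Firm A captures 528; Firm B captures 510.

528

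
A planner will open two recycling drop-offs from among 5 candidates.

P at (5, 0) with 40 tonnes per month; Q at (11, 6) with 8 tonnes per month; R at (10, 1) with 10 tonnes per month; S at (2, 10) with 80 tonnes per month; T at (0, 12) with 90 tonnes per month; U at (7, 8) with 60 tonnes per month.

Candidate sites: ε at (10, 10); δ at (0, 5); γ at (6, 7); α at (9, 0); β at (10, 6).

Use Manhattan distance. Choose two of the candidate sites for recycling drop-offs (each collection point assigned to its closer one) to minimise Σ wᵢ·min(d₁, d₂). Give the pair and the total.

{δ, γ}, total 1778

Evaluate every pair (each demand assigned to the nearer of the two):
  {δ, γ}: total = 1778
  {γ, α}: total = 1898
  {δ, β}: total = 1948
  {ε, δ}: total = 2020
  {δ, α}: total = 2034
  {γ, β}: total = 2048
  {ε, γ}: total = 2120
  {ε, α}: total = 2240
  {ε, β}: total = 2518
  {α, β}: total = 2888
Best pair: {δ, γ} with total 1778.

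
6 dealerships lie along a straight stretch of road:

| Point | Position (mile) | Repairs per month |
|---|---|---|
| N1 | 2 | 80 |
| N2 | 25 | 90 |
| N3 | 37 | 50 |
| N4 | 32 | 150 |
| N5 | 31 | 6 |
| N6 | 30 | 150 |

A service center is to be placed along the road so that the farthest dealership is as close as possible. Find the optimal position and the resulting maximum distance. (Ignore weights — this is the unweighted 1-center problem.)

location 19.5, max distance 17.5

The 1-center on a line is the midpoint of the two extreme points: leftmost at 2, rightmost at 37.
Optimal location = (2 + 37)/2 = 19.5; maximum distance = (37 − 2)/2 = 17.5.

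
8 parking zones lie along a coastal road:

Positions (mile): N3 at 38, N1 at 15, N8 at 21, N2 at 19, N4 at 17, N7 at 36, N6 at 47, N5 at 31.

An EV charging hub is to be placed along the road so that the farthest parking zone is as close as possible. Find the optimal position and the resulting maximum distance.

The 1-center on a line is the midpoint of the two extreme points: leftmost at 15, rightmost at 47.
Optimal location = (15 + 47)/2 = 31; maximum distance = (47 − 15)/2 = 16.

location 31, max distance 16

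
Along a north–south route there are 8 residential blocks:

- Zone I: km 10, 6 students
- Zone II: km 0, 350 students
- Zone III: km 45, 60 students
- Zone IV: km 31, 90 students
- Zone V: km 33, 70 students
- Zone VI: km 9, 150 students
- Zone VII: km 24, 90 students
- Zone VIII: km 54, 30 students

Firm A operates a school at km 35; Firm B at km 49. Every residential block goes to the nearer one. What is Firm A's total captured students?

The indifferent point is the midpoint (35+49)/2 = 42; residential blocks left of it (closer to Firm A at 35) go to Firm A, those right go to Firm B.
  Zone II at 0 (w=350) → Firm A
  Zone VI at 9 (w=150) → Firm A
  Zone I at 10 (w=6) → Firm A
  Zone VII at 24 (w=90) → Firm A
  Zone IV at 31 (w=90) → Firm A
  Zone V at 33 (w=70) → Firm A
  Zone III at 45 (w=60) → Firm B
  Zone VIII at 54 (w=30) → Firm B
Firm A captures 756; Firm B captures 90.

756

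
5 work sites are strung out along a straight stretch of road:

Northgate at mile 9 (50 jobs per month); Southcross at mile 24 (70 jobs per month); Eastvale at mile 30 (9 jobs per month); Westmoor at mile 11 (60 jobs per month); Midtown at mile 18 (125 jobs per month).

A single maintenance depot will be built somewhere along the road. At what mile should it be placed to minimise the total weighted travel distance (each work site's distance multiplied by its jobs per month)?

For a sum of weighted absolute distances on a line, the optimum is the weighted median (not the mean). Total weight W = 314; half-weight = 157.
Sort by position and accumulate weight:
  mile 9 (Northgate, w=50) → cum 50
  mile 11 (Westmoor, w=60) → cum 110
  mile 18 (Midtown, w=125) → cum 235  ≥ 157 → median here
  mile 24 (Southcross, w=70) → cum 305
  mile 30 (Eastvale, w=9) → cum 314
Optimal location: mile 18.

x = 18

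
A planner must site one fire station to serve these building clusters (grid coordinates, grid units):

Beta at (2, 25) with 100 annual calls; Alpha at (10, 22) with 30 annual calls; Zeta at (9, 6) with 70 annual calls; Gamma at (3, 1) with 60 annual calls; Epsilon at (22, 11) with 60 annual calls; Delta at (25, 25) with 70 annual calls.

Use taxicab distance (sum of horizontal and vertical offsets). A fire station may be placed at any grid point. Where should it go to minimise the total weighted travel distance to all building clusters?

(9, 22)

Manhattan distance separates: Σwᵢ(|x−xᵢ|+|y−yᵢ|) = Σwᵢ|x−xᵢ| + Σwᵢ|y−yᵢ|, so x and y are optimised independently as 1-D weighted medians.
Total weight W = 390; half = 195.
x-coordinate, sorted with cumulative weight:
  x=2 (Beta, w=100) cum 100
  x=3 (Gamma, w=60) cum 160
  x=9 (Zeta, w=70) cum 230  ← median
  x=10 (Alpha, w=30) cum 260
  x=22 (Epsilon, w=60) cum 320
  x=25 (Delta, w=70) cum 390
⇒ x* = 9
y-coordinate, sorted with cumulative weight:
  y=1 (Gamma, w=60) cum 60
  y=6 (Zeta, w=70) cum 130
  y=11 (Epsilon, w=60) cum 190
  y=22 (Alpha, w=30) cum 220  ← median
  y=25 (Beta, w=100) cum 320
  y=25 (Delta, w=70) cum 390
⇒ y* = 22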